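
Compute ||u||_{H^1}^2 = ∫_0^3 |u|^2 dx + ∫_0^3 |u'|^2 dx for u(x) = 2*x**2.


||u||_{H^1}^2 = 1692/5

The H^1 norm (squared) on an interval (0, L) is
  ||u||_{H^1}^2 = ∫_0^L u(x)^2 dx + ∫_0^L u'(x)^2 dx.
Compute u'(x) = 4*x.
Then u(x)^2 = 4*x**4 and u'(x)^2 = 16*x**2.
Integrate each monomial from 0 to 3 using ∫_0^3 c·x^n dx = c·3^(n+1)/(n+1):
  ∫_0^3 u(x)^2 dx = ∫_0^3 (4*x^4) dx. Term by term:
    ∫_0^3 4*x^4 dx = 972/5.
  ∫_0^3 u'(x)^2 dx = ∫_0^3 (16*x^2) dx. Term by term:
    ∫_0^3 16*x^2 dx = 144.
Adding: ||u||_{H^1}^2 = 972/5 + 144 = 1692/5.


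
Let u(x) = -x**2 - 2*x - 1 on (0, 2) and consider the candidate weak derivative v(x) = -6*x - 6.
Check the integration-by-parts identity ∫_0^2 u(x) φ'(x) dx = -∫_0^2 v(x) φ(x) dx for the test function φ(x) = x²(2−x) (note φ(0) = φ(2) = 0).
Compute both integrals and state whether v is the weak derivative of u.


LHS = 88/15, RHS = 88/5. No, v is not the weak derivative of u.

u(x) = -x**2 - 2*x - 1, classical derivative u'(x) = -2*x - 2.
φ(x) = x²(2−x), so φ'(x) = x*(4 - 3*x).
Note φ(0) = φ(2) = 0, so the boundary term u·φ vanishes.
LHS = ∫_0^2 u(x) φ'(x) dx = ∫_0^2 (3*x^4 + 2*x^3 - 5*x^2 - 4*x) dx. Term by term:
  ∫_0^2 3*x^4 dx = 96/5;  ∫_0^2 2*x^3 dx = 8;  ∫_0^2 -5*x^2 dx = -40/3;
  ∫_0^2 -4*x dx = -8.
Sum: 96/5 + 8 − 40/3 − 8 = 88/15.
So LHS = 88/15.
∫_0^2 v(x) φ(x) dx = ∫_0^2 (6*x^4 - 6*x^3 - 12*x^2) dx. Term by term:
  ∫_0^2 6*x^4 dx = 192/5;  ∫_0^2 -6*x^3 dx = -24;  ∫_0^2 -12*x^2 dx = -32.
Sum: 192/5 − 24 − 32 = -88/5.
So RHS = -∫_0^2 v(x) φ(x) dx = 88/5.
LHS − RHS = -176/15 ≠ 0, so the identity fails.
(For a valid weak derivative the identity must hold for EVERY test function, in particular this one. The failure shows v is NOT the weak derivative of u.)
Correct weak derivative would be u'(x) = -2*x - 2.


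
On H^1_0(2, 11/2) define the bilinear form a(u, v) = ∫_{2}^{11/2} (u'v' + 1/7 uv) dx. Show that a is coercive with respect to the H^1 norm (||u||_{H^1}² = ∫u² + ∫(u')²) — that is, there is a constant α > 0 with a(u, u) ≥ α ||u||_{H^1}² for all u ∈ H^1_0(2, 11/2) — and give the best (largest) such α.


α = (7 + 4*π^2)/(4*π^2 + 49)

Coercivity of a(·,·) on H^1_0(2, 11/2) means a(u, u) ≥ α ||u||_{H^1}² for every u ∈ H^1_0.
The interval has length L = 7/2, and Poincaré/coercivity depend only on L. Here a(u, u) = ∫(u')² + (1/7)·∫u².
Here 0 < c = 1/7 < 1. The condition a(u,u) ≥ α||u||_{H^1}² reads (1−α)∫(u')² ≥ (α−c)∫u². Any admissible α is ≤ 1 (rapidly oscillating u have ∫u²/∫(u')² → 0), and α = 1 would force 0 ≥ (1−c)∫u², impossible since c < 1; so 1−α > 0. By the sharp Poincaré inequality on H^1_0 of an interval of length L, ∫(u')² ≥ (π/L)²∫u² with equality for the first sine mode sin(π(x−x₀)/L) (x₀ the left endpoint), so the inequality holds for all u iff (1−α)(π/L)² ≥ α − c, i.e. α ≤ ((π/L)² + c)/((π/L)² + 1) = (1 + c(L/π)²)/(1 + (L/π)²). With (π/L)² = 4*π^2/49 and c = 1/7, the largest admissible constant is α = ((π/L)² + c)/((π/L)² + 1).
Simplifying, α = (7 + 4*π^2)/(4*π^2 + 49).


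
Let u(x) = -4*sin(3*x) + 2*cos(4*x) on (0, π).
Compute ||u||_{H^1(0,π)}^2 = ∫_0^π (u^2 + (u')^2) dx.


||u||_{H^1(0,π)}^2 = 1632/7 + 114*π

u'(x) = -8*sin(4*x) - 12*cos(3*x).
Expand u² and (u')² and integrate term by term on (0, π), using: for integers n ≥ 1, ∫_0^π sin²(nx) dx = ∫_0^π cos²(nx) dx = π/2; for n ≠ n', ∫_0^π sin(nx)sin(n'x) dx = ∫_0^π cos(nx)cos(n'x) dx = 0; and by product-to-sum, ∫_0^π sin(nx)cos(n'x) dx = ½∫_0^π [sin((n+n')x) + sin((n−n')x)] dx, which is 0 when n+n' is even and 2n/(n²−n'²) when n+n' is odd (it need not vanish on (0, π)).
  u² squared terms: (-4)²·∫sin(3x)² dx = 16·π/2 = 8*π;  (2)²·∫cos(4x)² dx = 4·π/2 = 2*π.
  u² cross terms: 2·(-4)·(2)·∫sin(3x)·cos(4x) dx = -16·(-6/7) = 96/7.
  So ∫_0^π u² dx = 8*π + 2*π + 96/7 = 96/7 + 10*π.
  (u')² squared terms: (-12)²·∫cos(3x)² dx = 144·π/2 = 72*π;  (-8)²·∫sin(4x)² dx = 64·π/2 = 32*π.
  (u')² cross terms: 2·(-12)·(-8)·∫cos(3x)·sin(4x) dx = 192·(8/7) = 1536/7.
  So ∫_0^π (u')² dx = 72*π + 32*π + 1536/7 = 1536/7 + 104*π.
||u||_{H^1}^2 = (96/7 + 10*π) + (1536/7 + 104*π) = 1632/7 + 114*π.


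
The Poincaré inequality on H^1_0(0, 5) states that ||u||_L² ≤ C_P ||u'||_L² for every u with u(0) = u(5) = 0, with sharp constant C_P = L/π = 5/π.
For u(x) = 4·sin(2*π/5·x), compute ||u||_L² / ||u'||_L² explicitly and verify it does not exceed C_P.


||u||_L² / ||u'||_L² = 5/(2*π) < C_P = 5/π.

u(x) = 4·sin(2*π/5·x), so u'(x) = 8*π*cos(2*π*x/5)/5.
Writing u(x) = A·sin(kπx/L) with A = 4 and k = 2, use ∫_0^L sin²(kπx/L) dx = L/2 and ∫_0^L cos²(kπx/L) dx = L/2.
u² = 16·sin²(2*π/5·x) and (u')² = 64*π^2/25·cos²(2*π/5·x), and each of sin², cos² integrates to L/2 = 5/2 over (0, 5).
∫_0^5 u² dx = 40, so ||u||_L² = 2*sqrt(10).
∫_0^5 (u')² dx = 32*π^2/5, so ||u'||_L² = 4*sqrt(10)*π/5.
Ratio ||u||_L² / ||u'||_L² = 5/(2*π).
Sharp Poincaré constant on H^1_0(0, 5) is C_P = L/π = 5/π, achieved by sin(π/5·x).
This is the k = 2 harmonic; the ratio L/(kπ) is strictly less than C_P = L/π, consistent with the sharp inequality ||u||_L² ≤ C_P ||u'||_L².


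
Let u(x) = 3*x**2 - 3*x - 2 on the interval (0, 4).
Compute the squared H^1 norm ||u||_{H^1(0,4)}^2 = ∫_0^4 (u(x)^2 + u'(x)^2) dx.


||u||_{H^1}^2 = 6276/5

The H^1 norm (squared) on an interval (0, L) is
  ||u||_{H^1}^2 = ∫_0^L u(x)^2 dx + ∫_0^L u'(x)^2 dx.
Compute u'(x) = 6*x - 3.
Then u(x)^2 = 9*x**4 - 18*x**3 - 3*x**2 + 12*x + 4 and u'(x)^2 = 36*x**2 - 36*x + 9.
Integrate each monomial from 0 to 4 using ∫_0^4 c·x^n dx = c·4^(n+1)/(n+1):
  ∫_0^4 u(x)^2 dx = ∫_0^4 (9*x^4 - 18*x^3 - 3*x^2 + 12*x + 4) dx. Term by term:
    ∫_0^4 9*x^4 dx = 9216/5;  ∫_0^4 -18*x^3 dx = -1152;  ∫_0^4 -3*x^2 dx = -64;
    ∫_0^4 12*x dx = 96;  ∫_0^4 4 dx = 16.
  Sum: 9216/5 − 1152 − 64 + 96 + 16 = 3696/5.
  ∫_0^4 u'(x)^2 dx = ∫_0^4 (36*x^2 - 36*x + 9) dx. Term by term:
    ∫_0^4 36*x^2 dx = 768;  ∫_0^4 -36*x dx = -288;  ∫_0^4 9 dx = 36.
  Sum: 768 − 288 + 36 = 516.
Adding: ||u||_{H^1}^2 = 3696/5 + 516 = 6276/5.


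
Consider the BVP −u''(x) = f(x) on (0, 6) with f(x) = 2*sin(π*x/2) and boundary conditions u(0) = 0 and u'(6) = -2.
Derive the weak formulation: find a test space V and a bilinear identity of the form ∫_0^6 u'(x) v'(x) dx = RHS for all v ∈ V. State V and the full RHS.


V = {v ∈ H^1(0, 6) : v(0) = 0} (test functions vanish at x = 0 where u is specified); weak form: ∫_0^6 u'v' dx = ∫_0^6 (2*sin(π*x/2)) v dx − 2·v(6) for all v ∈ V.

Multiply both sides by a test function v and integrate from 0 to 6:
  ∫_0^6 −u''(x) v(x) dx = ∫_0^6 f(x) v(x) dx.
Integrate the LHS by parts once:
  ∫_0^6 −u'' v dx = −[u'(x) v(x)]_0^6 + ∫_0^6 u'(x) v'(x) dx.
Thus ∫_0^6 u'(x) v'(x) dx = ∫_0^6 f(x) v(x) dx + [u'(x) v(x)]_0^6.
Choose V so that boundary terms are either known or forced to vanish.
Mixed BC: u(0) = 0 (Dirichlet) and u'(6) = -2 (Neumann). Define V = {v ∈ H^1(0, 6) : v(0) = 0}. Then [u' v]_0^6 = u'(6)·v(6) − u'(0)·0 = − 2·v(6).
Weak formulation: find u (satisfying any essential BC) such that ∫_0^6 u'(x) v'(x) dx = ∫_0^6 f v dx − 2·v(6) for all v ∈ V (Dirichlet at 0 absorbed into V; Neumann datum at x = 6 contributes the boundary term).
Substituting f(x) = 2*sin(π*x/2), the right-hand side is ∫_0^6 (2*sin(π*x/2)) v dx − 2·v(6).


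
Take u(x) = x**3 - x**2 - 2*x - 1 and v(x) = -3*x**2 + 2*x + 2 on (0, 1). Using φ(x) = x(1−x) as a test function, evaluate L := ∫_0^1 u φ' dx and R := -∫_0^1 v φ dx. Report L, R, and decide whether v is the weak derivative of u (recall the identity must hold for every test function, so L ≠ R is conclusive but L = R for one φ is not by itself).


LHS = 7/20, RHS = -7/20. No, v is not the weak derivative of u.

u(x) = x**3 - x**2 - 2*x - 1, classical derivative u'(x) = 3*x**2 - 2*x - 2.
φ(x) = x(1−x), so φ'(x) = 1 - 2*x.
Note φ(0) = φ(1) = 0, so the boundary term u·φ vanishes.
LHS = ∫_0^1 u(x) φ'(x) dx = ∫_0^1 (-2*x^4 + 3*x^3 + 3*x^2 - 1) dx. Term by term:
  ∫_0^1 -2*x^4 dx = -2/5;  ∫_0^1 3*x^3 dx = 3/4;  ∫_0^1 3*x^2 dx = 1;
  ∫_0^1 -1 dx = -1.
Sum: -2/5 + 3/4 + 1 − 1 = 7/20.
So LHS = 7/20.
∫_0^1 v(x) φ(x) dx = ∫_0^1 (3*x^4 - 5*x^3 + 2*x) dx. Term by term:
  ∫_0^1 3*x^4 dx = 3/5;  ∫_0^1 -5*x^3 dx = -5/4;  ∫_0^1 2*x dx = 1.
Sum: 3/5 − 5/4 + 1 = 7/20.
So RHS = -∫_0^1 v(x) φ(x) dx = -7/20.
LHS − RHS = 7/10 ≠ 0, so the identity fails.
(For a valid weak derivative the identity must hold for EVERY test function, in particular this one. The failure shows v is NOT the weak derivative of u.)
Correct weak derivative would be u'(x) = 3*x**2 - 2*x - 2.


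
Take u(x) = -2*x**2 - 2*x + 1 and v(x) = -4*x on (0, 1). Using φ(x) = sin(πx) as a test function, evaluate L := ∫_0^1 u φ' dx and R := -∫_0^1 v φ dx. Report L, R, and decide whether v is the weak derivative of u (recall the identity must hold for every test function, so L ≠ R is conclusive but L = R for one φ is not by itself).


LHS = 8/π, RHS = 4/π. No, v is not the weak derivative of u.

u(x) = -2*x**2 - 2*x + 1, classical derivative u'(x) = -4*x - 2.
φ(x) = sin(πx), so φ'(x) = π*cos(π*x).
Note φ(0) = φ(1) = 0, so the boundary term u·φ vanishes.
LHS = ∫_0^1 u(x) φ'(x) dx = ∫_0^1 (-2*π*x^2*cos(π*x) - 2*π*x*cos(π*x) + π*cos(π*x)) dx. Term by term:
  ∫_0^1 π*cos(π*x) dx = 0;  ∫_0^1 -2*π*x*cos(π*x) dx = 4/π;  ∫_0^1 -2*π*x^2*cos(π*x) dx = 4/π.
Sum: 0 + 4/π + 4/π = 8/π.
So LHS = 8/π.
∫_0^1 v(x) φ(x) dx = ∫_0^1 (-4*x*sin(π*x)) dx. Term by term:
  ∫_0^1 -4*x*sin(π*x) dx = -4/π.
So RHS = -∫_0^1 v(x) φ(x) dx = 4/π.
LHS − RHS = 4/π ≠ 0, so the identity fails.
(For a valid weak derivative the identity must hold for EVERY test function, in particular this one. The failure shows v is NOT the weak derivative of u.)
Correct weak derivative would be u'(x) = -4*x - 2.


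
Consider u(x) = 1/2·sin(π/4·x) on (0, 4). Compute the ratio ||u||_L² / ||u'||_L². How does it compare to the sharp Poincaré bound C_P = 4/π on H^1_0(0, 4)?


||u||_L² / ||u'||_L² = 4/π = C_P.

u(x) = 1/2·sin(π/4·x), so u'(x) = π*cos(π*x/4)/8.
Writing u(x) = A·sin(kπx/L) with A = 1/2 and k = 1, use ∫_0^L sin²(kπx/L) dx = L/2 and ∫_0^L cos²(kπx/L) dx = L/2.
u² = 1/4·sin²(π/4·x) and (u')² = π^2/64·cos²(π/4·x), and each of sin², cos² integrates to L/2 = 2 over (0, 4).
∫_0^4 u² dx = 1/2, so ||u||_L² = sqrt(2)/2.
∫_0^4 (u')² dx = π^2/32, so ||u'||_L² = sqrt(2)*π/8.
Ratio ||u||_L² / ||u'||_L² = 4/π.
Sharp Poincaré constant on H^1_0(0, 4) is C_P = L/π = 4/π, achieved by sin(π/4·x).
This is the k = 1 eigenfunction (up to amplitude), so the ratio equals the sharp Poincaré constant exactly.


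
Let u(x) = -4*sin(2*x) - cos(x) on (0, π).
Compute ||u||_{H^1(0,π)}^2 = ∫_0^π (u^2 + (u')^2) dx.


||u||_{H^1(0,π)}^2 = 64/3 + 41*π

u'(x) = sin(x) - 8*cos(2*x).
Expand u² and (u')² and integrate term by term on (0, π), using: for integers n ≥ 1, ∫_0^π sin²(nx) dx = ∫_0^π cos²(nx) dx = π/2; for n ≠ n', ∫_0^π sin(nx)sin(n'x) dx = ∫_0^π cos(nx)cos(n'x) dx = 0; and by product-to-sum, ∫_0^π sin(nx)cos(n'x) dx = ½∫_0^π [sin((n+n')x) + sin((n−n')x)] dx, which is 0 when n+n' is even and 2n/(n²−n'²) when n+n' is odd (it need not vanish on (0, π)).
  u² squared terms: (-1)²·∫cos(x)² dx = 1·π/2 = π/2;  (-4)²·∫sin(2x)² dx = 16·π/2 = 8*π.
  u² cross terms: 2·(-1)·(-4)·∫cos(x)·sin(2x) dx = 8·(4/3) = 32/3.
  So ∫_0^π u² dx = π/2 + 8*π + 32/3 = 32/3 + 17*π/2.
  (u')² squared terms: (-8)²·∫cos(2x)² dx = 64·π/2 = 32*π;  (1)²·∫sin(x)² dx = 1·π/2 = π/2.
  (u')² cross terms: 2·(-8)·(1)·∫cos(2x)·sin(x) dx = -16·(-2/3) = 32/3.
  So ∫_0^π (u')² dx = 32*π + π/2 + 32/3 = 32/3 + 65*π/2.
||u||_{H^1}^2 = (32/3 + 17*π/2) + (32/3 + 65*π/2) = 64/3 + 41*π.


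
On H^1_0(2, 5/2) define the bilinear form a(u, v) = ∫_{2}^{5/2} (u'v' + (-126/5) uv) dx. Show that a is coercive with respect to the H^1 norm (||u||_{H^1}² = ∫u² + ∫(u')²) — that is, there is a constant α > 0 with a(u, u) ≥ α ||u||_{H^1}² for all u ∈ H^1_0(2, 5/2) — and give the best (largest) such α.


α = 2*(-63 + 10*π^2)/(5*(1 + 4*π^2))

Coercivity of a(·,·) on H^1_0(2, 5/2) means a(u, u) ≥ α ||u||_{H^1}² for every u ∈ H^1_0.
The interval has length L = 1/2, and Poincaré/coercivity depend only on L. Here a(u, u) = ∫(u')² + (-126/5)·∫u².
Here c = -126/5 < 0 with |c| < (π/L)² = 4*π^2, so coercivity still holds. The condition a(u,u) ≥ α||u||_{H^1}² reads (1−α)∫(u')² ≥ (α−c)∫u². Any admissible α is ≤ 1 (rapidly oscillating u have ∫u²/∫(u')² → 0), and α = 1 would force 0 ≥ (1−c)∫u², impossible since c < 1; so 1−α > 0. By the sharp Poincaré inequality on H^1_0 of an interval of length L, ∫(u')² ≥ (π/L)²∫u² with equality for the first sine mode sin(π(x−x₀)/L) (x₀ the left endpoint), so the inequality holds for all u iff (1−α)(π/L)² ≥ α − c, i.e. α ≤ ((π/L)² + c)/((π/L)² + 1) = (1 + c(L/π)²)/(1 + (L/π)²). (Direct route, valid since c ≤ 0: Poincaré gives c∫u² ≥ c(L/π)²∫(u')², so a(u,u) ≥ (1 + c(L/π)²)∫(u')², while ||u||_{H^1}² ≤ (1 + (L/π)²)∫(u')²; dividing yields the same α.) With (π/L)² = 4*π^2 and c = -126/5, the largest admissible constant is α = ((π/L)² + c)/((π/L)² + 1).
Simplifying, α = 2*(-63 + 10*π^2)/(5*(1 + 4*π^2)).


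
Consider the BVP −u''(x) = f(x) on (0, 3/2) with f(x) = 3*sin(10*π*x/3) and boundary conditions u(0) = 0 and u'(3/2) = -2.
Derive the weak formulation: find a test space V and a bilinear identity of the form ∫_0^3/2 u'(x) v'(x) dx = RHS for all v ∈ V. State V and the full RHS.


V = {v ∈ H^1(0, 3/2) : v(0) = 0} (test functions vanish at x = 0 where u is specified); weak form: ∫_0^3/2 u'v' dx = ∫_0^3/2 (3*sin(10*π*x/3)) v dx − 2·v(3/2) for all v ∈ V.

Multiply both sides by a test function v and integrate from 0 to 3/2:
  ∫_0^3/2 −u''(x) v(x) dx = ∫_0^3/2 f(x) v(x) dx.
Integrate the LHS by parts once:
  ∫_0^3/2 −u'' v dx = −[u'(x) v(x)]_0^3/2 + ∫_0^3/2 u'(x) v'(x) dx.
Thus ∫_0^3/2 u'(x) v'(x) dx = ∫_0^3/2 f(x) v(x) dx + [u'(x) v(x)]_0^3/2.
Choose V so that boundary terms are either known or forced to vanish.
Mixed BC: u(0) = 0 (Dirichlet) and u'(3/2) = -2 (Neumann). Define V = {v ∈ H^1(0, 3/2) : v(0) = 0}. Then [u' v]_0^3/2 = u'(3/2)·v(3/2) − u'(0)·0 = − 2·v(3/2).
Weak formulation: find u (satisfying any essential BC) such that ∫_0^3/2 u'(x) v'(x) dx = ∫_0^3/2 f v dx − 2·v(3/2) for all v ∈ V (Dirichlet at 0 absorbed into V; Neumann datum at x = 3/2 contributes the boundary term).
Substituting f(x) = 3*sin(10*π*x/3), the right-hand side is ∫_0^3/2 (3*sin(10*π*x/3)) v dx − 2·v(3/2).


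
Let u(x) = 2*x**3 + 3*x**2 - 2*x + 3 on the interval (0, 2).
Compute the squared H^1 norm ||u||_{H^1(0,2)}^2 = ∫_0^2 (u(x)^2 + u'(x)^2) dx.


||u||_{H^1}^2 = 80914/105

The H^1 norm (squared) on an interval (0, L) is
  ||u||_{H^1}^2 = ∫_0^L u(x)^2 dx + ∫_0^L u'(x)^2 dx.
Compute u'(x) = 6*x**2 + 6*x - 2.
Then u(x)^2 = 4*x**6 + 12*x**5 + x**4 + 22*x**2 - 12*x + 9 and u'(x)^2 = 36*x**4 + 72*x**3 + 12*x**2 - 24*x + 4.
Integrate each monomial from 0 to 2 using ∫_0^2 c·x^n dx = c·2^(n+1)/(n+1):
  ∫_0^2 u(x)^2 dx = ∫_0^2 (4*x^6 + 12*x^5 + x^4 + 22*x^2 - 12*x + 9) dx. Term by term:
    ∫_0^2 4*x^6 dx = 512/7;  ∫_0^2 12*x^5 dx = 128;  ∫_0^2 x^4 dx = 32/5;
    ∫_0^2 22*x^2 dx = 176/3;  ∫_0^2 -12*x dx = -24;  ∫_0^2 9 dx = 18.
  Sum: 512/7 + 128 + 32/5 + 176/3 − 24 + 18 = 27322/105.
  ∫_0^2 u'(x)^2 dx = ∫_0^2 (36*x^4 + 72*x^3 + 12*x^2 - 24*x + 4) dx. Term by term:
    ∫_0^2 36*x^4 dx = 1152/5;  ∫_0^2 72*x^3 dx = 288;  ∫_0^2 12*x^2 dx = 32;
    ∫_0^2 -24*x dx = -48;  ∫_0^2 4 dx = 8.
  Sum: 1152/5 + 288 + 32 − 48 + 8 = 2552/5.
Adding: ||u||_{H^1}^2 = 27322/105 + 2552/5 = 80914/105.


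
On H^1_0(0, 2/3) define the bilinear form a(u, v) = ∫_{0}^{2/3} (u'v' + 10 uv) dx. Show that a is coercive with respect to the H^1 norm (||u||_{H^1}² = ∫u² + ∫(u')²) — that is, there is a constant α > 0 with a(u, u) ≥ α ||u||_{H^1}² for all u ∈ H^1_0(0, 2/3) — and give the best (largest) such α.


α = 1

Coercivity of a(·,·) on H^1_0(0, 2/3) means a(u, u) ≥ α ||u||_{H^1}² for every u ∈ H^1_0.
The interval has length L = 2/3, and Poincaré/coercivity depend only on L. Here a(u, u) = ∫(u')² + (10)·∫u².
Here c = 10 ≥ 1, so a(u,u) = ∫(u')² + c∫u² ≥ ∫(u')² + ∫u² = ||u||_{H^1}², i.e. α = 1 works. No larger α is possible: a(u,u) ≥ α||u||_{H^1}² means (1−α)∫(u')² ≥ (α−c)∫u², and for the modes u_n = sin(nπ(x−x₀)/L) (x₀ the left endpoint) one has ∫u_n²/∫(u_n')² = (L/(nπ))² → 0, so a(u_n,u_n)/||u_n||_{H^1}² → 1. Hence the optimal constant is α = 1.
Therefore α = 1.


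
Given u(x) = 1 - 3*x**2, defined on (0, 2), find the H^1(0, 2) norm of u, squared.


||u||_{H^1}^2 = 698/5

The H^1 norm (squared) on an interval (0, L) is
  ||u||_{H^1}^2 = ∫_0^L u(x)^2 dx + ∫_0^L u'(x)^2 dx.
Compute u'(x) = -6*x.
Then u(x)^2 = 9*x**4 - 6*x**2 + 1 and u'(x)^2 = 36*x**2.
Integrate each monomial from 0 to 2 using ∫_0^2 c·x^n dx = c·2^(n+1)/(n+1):
  ∫_0^2 u(x)^2 dx = ∫_0^2 (9*x^4 - 6*x^2 + 1) dx. Term by term:
    ∫_0^2 9*x^4 dx = 288/5;  ∫_0^2 -6*x^2 dx = -16;  ∫_0^2 1 dx = 2.
  Sum: 288/5 − 16 + 2 = 218/5.
  ∫_0^2 u'(x)^2 dx = ∫_0^2 (36*x^2) dx. Term by term:
    ∫_0^2 36*x^2 dx = 96.
Adding: ||u||_{H^1}^2 = 218/5 + 96 = 698/5.


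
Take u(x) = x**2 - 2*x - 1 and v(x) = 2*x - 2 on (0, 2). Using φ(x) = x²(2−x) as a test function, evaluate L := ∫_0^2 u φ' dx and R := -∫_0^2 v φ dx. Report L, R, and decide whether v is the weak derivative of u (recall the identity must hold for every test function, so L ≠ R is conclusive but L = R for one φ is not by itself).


LHS = -8/15, RHS = -8/15. Yes, v = u' weakly.

u(x) = x**2 - 2*x - 1, classical derivative u'(x) = 2*x - 2.
φ(x) = x²(2−x), so φ'(x) = x*(4 - 3*x).
Note φ(0) = φ(2) = 0, so the boundary term u·φ vanishes.
LHS = ∫_0^2 u(x) φ'(x) dx = ∫_0^2 (-3*x^4 + 10*x^3 - 5*x^2 - 4*x) dx. Term by term:
  ∫_0^2 -3*x^4 dx = -96/5;  ∫_0^2 10*x^3 dx = 40;  ∫_0^2 -5*x^2 dx = -40/3;
  ∫_0^2 -4*x dx = -8.
Sum: -96/5 + 40 − 40/3 − 8 = -8/15.
So LHS = -8/15.
∫_0^2 v(x) φ(x) dx = ∫_0^2 (-2*x^4 + 6*x^3 - 4*x^2) dx. Term by term:
  ∫_0^2 -2*x^4 dx = -64/5;  ∫_0^2 6*x^3 dx = 24;  ∫_0^2 -4*x^2 dx = -32/3.
Sum: -64/5 + 24 − 32/3 = 8/15.
So RHS = -∫_0^2 v(x) φ(x) dx = -8/15.
LHS = RHS, so the identity holds for this test φ.
Moreover u is smooth here and v(x) = u'(x) = 2*x - 2 pointwise, so the identity holds for every test function. Hence v is the weak derivative of u.


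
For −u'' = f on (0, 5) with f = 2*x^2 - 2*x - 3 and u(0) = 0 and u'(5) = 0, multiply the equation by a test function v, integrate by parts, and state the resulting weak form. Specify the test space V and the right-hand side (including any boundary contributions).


V = {v ∈ H^1(0, 5) : v(0) = 0} (test functions vanish at x = 0 where u is specified); weak form: ∫_0^5 u'v' dx = ∫_0^5 (2*x^2 - 2*x - 3) v dx for all v ∈ V.

Multiply both sides by a test function v and integrate from 0 to 5:
  ∫_0^5 −u''(x) v(x) dx = ∫_0^5 f(x) v(x) dx.
Integrate the LHS by parts once:
  ∫_0^5 −u'' v dx = −[u'(x) v(x)]_0^5 + ∫_0^5 u'(x) v'(x) dx.
Thus ∫_0^5 u'(x) v'(x) dx = ∫_0^5 f(x) v(x) dx + [u'(x) v(x)]_0^5.
Choose V so that boundary terms are either known or forced to vanish.
Mixed BC: u(0) = 0 (Dirichlet) and u'(5) = 0 (Neumann). Define V = {v ∈ H^1(0, 5) : v(0) = 0}. Then [u' v]_0^5 = u'(5)·v(5) − u'(0)·0 = 0.
Weak formulation: find u (satisfying any essential BC) such that ∫_0^5 u'(x) v'(x) dx = ∫_0^5 f v dx for all v ∈ V (Dirichlet at 0 absorbed into V; the Neumann datum at x = 5 is zero, so no boundary term remains).
Substituting f(x) = 2*x^2 - 2*x - 3, the right-hand side is ∫_0^5 (2*x^2 - 2*x - 3) v dx.


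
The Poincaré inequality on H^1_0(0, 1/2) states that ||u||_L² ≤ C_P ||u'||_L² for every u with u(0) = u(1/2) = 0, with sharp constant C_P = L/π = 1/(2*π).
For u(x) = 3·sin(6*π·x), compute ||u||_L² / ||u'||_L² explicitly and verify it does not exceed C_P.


||u||_L² / ||u'||_L² = 1/(6*π) < C_P = 1/(2*π).

u(x) = 3·sin(6*π·x), so u'(x) = 18*π*cos(6*π*x).
Writing u(x) = A·sin(kπx/L) with A = 3 and k = 3, use ∫_0^L sin²(kπx/L) dx = L/2 and ∫_0^L cos²(kπx/L) dx = L/2.
u² = 9·sin²(6*π·x) and (u')² = 324*π^2·cos²(6*π·x), and each of sin², cos² integrates to L/2 = 1/4 over (0, 1/2).
∫_0^1/2 u² dx = 9/4, so ||u||_L² = 3/2.
∫_0^1/2 (u')² dx = 81*π^2, so ||u'||_L² = 9*π.
Ratio ||u||_L² / ||u'||_L² = 1/(6*π).
Sharp Poincaré constant on H^1_0(0, 1/2) is C_P = L/π = 1/(2*π), achieved by sin(2*π·x).
This is the k = 3 harmonic; the ratio L/(kπ) is strictly less than C_P = L/π, consistent with the sharp inequality ||u||_L² ≤ C_P ||u'||_L².


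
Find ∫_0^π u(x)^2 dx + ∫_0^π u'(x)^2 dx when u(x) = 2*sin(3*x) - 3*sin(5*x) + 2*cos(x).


||u||_{H^1(0,π)}^2 = 141*π

u'(x) = -2*sin(x) + 6*cos(3*x) - 15*cos(5*x).
Expand u² and (u')² and integrate term by term on (0, π), using: for integers n ≥ 1, ∫_0^π sin²(nx) dx = ∫_0^π cos²(nx) dx = π/2; for n ≠ n', ∫_0^π sin(nx)sin(n'x) dx = ∫_0^π cos(nx)cos(n'x) dx = 0; and by product-to-sum, ∫_0^π sin(nx)cos(n'x) dx = ½∫_0^π [sin((n+n')x) + sin((n−n')x)] dx, which is 0 when n+n' is even and 2n/(n²−n'²) when n+n' is odd (it need not vanish on (0, π)).
  u² squared terms: (-3)²·∫sin(5x)² dx = 9·π/2 = 9*π/2;  (2)²·∫cos(x)² dx = 4·π/2 = 2*π;  (2)²·∫sin(3x)² dx = 4·π/2 = 2*π.
  u² cross terms: 2·(-3)·(2)·∫sin(5x)·cos(x) dx = -12·(0) = 0;  2·(-3)·(2)·∫sin(5x)·sin(3x) dx = -12·(0) = 0;  2·(2)·(2)·∫cos(x)·sin(3x) dx = 8·(0) = 0.
  So ∫_0^π u² dx = 9*π/2 + 2*π + 2*π + 0 + 0 + 0 = 17*π/2.
  (u')² squared terms: (-15)²·∫cos(5x)² dx = 225·π/2 = 225*π/2;  (-2)²·∫sin(x)² dx = 4·π/2 = 2*π;  (6)²·∫cos(3x)² dx = 36·π/2 = 18*π.
  (u')² cross terms: 2·(-15)·(-2)·∫cos(5x)·sin(x) dx = 60·(0) = 0;  2·(-15)·(6)·∫cos(5x)·cos(3x) dx = -180·(0) = 0;  2·(-2)·(6)·∫sin(x)·cos(3x) dx = -24·(0) = 0.
  So ∫_0^π (u')² dx = 225*π/2 + 2*π + 18*π + 0 + 0 + 0 = 265*π/2.
||u||_{H^1}^2 = (17*π/2) + (265*π/2) = 141*π.


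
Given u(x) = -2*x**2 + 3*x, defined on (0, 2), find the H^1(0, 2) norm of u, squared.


||u||_{H^1}^2 = 214/15

The H^1 norm (squared) on an interval (0, L) is
  ||u||_{H^1}^2 = ∫_0^L u(x)^2 dx + ∫_0^L u'(x)^2 dx.
Compute u'(x) = 3 - 4*x.
Then u(x)^2 = 4*x**4 - 12*x**3 + 9*x**2 and u'(x)^2 = 16*x**2 - 24*x + 9.
Integrate each monomial from 0 to 2 using ∫_0^2 c·x^n dx = c·2^(n+1)/(n+1):
  ∫_0^2 u(x)^2 dx = ∫_0^2 (4*x^4 - 12*x^3 + 9*x^2) dx. Term by term:
    ∫_0^2 4*x^4 dx = 128/5;  ∫_0^2 -12*x^3 dx = -48;  ∫_0^2 9*x^2 dx = 24.
  Sum: 128/5 − 48 + 24 = 8/5.
  ∫_0^2 u'(x)^2 dx = ∫_0^2 (16*x^2 - 24*x + 9) dx. Term by term:
    ∫_0^2 16*x^2 dx = 128/3;  ∫_0^2 -24*x dx = -48;  ∫_0^2 9 dx = 18.
  Sum: 128/3 − 48 + 18 = 38/3.
Adding: ||u||_{H^1}^2 = 8/5 + 38/3 = 214/15.


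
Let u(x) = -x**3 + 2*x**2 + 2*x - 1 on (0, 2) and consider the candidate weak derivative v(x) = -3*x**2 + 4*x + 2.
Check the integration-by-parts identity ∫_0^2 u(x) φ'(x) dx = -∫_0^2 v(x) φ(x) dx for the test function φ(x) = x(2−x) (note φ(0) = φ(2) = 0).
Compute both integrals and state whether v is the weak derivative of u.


LHS = -16/5, RHS = -16/5. Yes, v = u' weakly.

u(x) = -x**3 + 2*x**2 + 2*x - 1, classical derivative u'(x) = -3*x**2 + 4*x + 2.
φ(x) = x(2−x), so φ'(x) = 2 - 2*x.
Note φ(0) = φ(2) = 0, so the boundary term u·φ vanishes.
LHS = ∫_0^2 u(x) φ'(x) dx = ∫_0^2 (2*x^4 - 6*x^3 + 6*x - 2) dx. Term by term:
  ∫_0^2 2*x^4 dx = 64/5;  ∫_0^2 -6*x^3 dx = -24;  ∫_0^2 6*x dx = 12;
  ∫_0^2 -2 dx = -4.
Sum: 64/5 − 24 + 12 − 4 = -16/5.
So LHS = -16/5.
∫_0^2 v(x) φ(x) dx = ∫_0^2 (3*x^4 - 10*x^3 + 6*x^2 + 4*x) dx. Term by term:
  ∫_0^2 3*x^4 dx = 96/5;  ∫_0^2 -10*x^3 dx = -40;  ∫_0^2 6*x^2 dx = 16;
  ∫_0^2 4*x dx = 8.
Sum: 96/5 − 40 + 16 + 8 = 16/5.
So RHS = -∫_0^2 v(x) φ(x) dx = -16/5.
LHS = RHS, so the identity holds for this test φ.
Moreover u is smooth here and v(x) = u'(x) = -3*x**2 + 4*x + 2 pointwise, so the identity holds for every test function. Hence v is the weak derivative of u.


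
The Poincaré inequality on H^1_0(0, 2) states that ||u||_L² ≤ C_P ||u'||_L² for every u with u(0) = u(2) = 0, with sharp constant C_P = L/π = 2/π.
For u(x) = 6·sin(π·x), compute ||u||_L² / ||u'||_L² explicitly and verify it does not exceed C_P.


||u||_L² / ||u'||_L² = 1/π < C_P = 2/π.

u(x) = 6·sin(π·x), so u'(x) = 6*π*cos(π*x).
Writing u(x) = A·sin(kπx/L) with A = 6 and k = 2, use ∫_0^L sin²(kπx/L) dx = L/2 and ∫_0^L cos²(kπx/L) dx = L/2.
u² = 36·sin²(π·x) and (u')² = 36*π^2·cos²(π·x), and each of sin², cos² integrates to L/2 = 1 over (0, 2).
∫_0^2 u² dx = 36, so ||u||_L² = 6.
∫_0^2 (u')² dx = 36*π^2, so ||u'||_L² = 6*π.
Ratio ||u||_L² / ||u'||_L² = 1/π.
Sharp Poincaré constant on H^1_0(0, 2) is C_P = L/π = 2/π, achieved by sin(π/2·x).
This is the k = 2 harmonic; the ratio L/(kπ) is strictly less than C_P = L/π, consistent with the sharp inequality ||u||_L² ≤ C_P ||u'||_L².


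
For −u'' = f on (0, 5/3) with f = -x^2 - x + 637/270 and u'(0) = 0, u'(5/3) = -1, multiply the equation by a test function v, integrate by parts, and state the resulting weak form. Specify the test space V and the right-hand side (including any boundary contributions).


V = H^1(0, 5/3) (v unrestricted at boundary; u is determined up to an additive constant); weak form: ∫_0^5/3 u'v' dx = ∫_0^5/3 (-x^2 - x + 637/270) v dx − v(5/3) for all v ∈ V.

Multiply both sides by a test function v and integrate from 0 to 5/3:
  ∫_0^5/3 −u''(x) v(x) dx = ∫_0^5/3 f(x) v(x) dx.
Integrate the LHS by parts once:
  ∫_0^5/3 −u'' v dx = −[u'(x) v(x)]_0^5/3 + ∫_0^5/3 u'(x) v'(x) dx.
Thus ∫_0^5/3 u'(x) v'(x) dx = ∫_0^5/3 f(x) v(x) dx + [u'(x) v(x)]_0^5/3.
Choose V so that boundary terms are either known or forced to vanish.
u has inhomogeneous Neumann u'(0) = 0, u'(5/3) = -1. [u' v]_0^5/3 = (-1)·v(5/3) − (0)·v(0) = − v(5/3). Take V = H^1(0, 5/3); boundary term becomes part of RHS.
Weak formulation: find u (satisfying any essential BC) such that ∫_0^5/3 u'(x) v'(x) dx = ∫_0^5/3 f v dx − v(5/3) for all v ∈ V (Neumann data are natural BCs: they enter the RHS as boundary terms).
Substituting f(x) = -x^2 - x + 637/270, the right-hand side is ∫_0^5/3 (-x^2 - x + 637/270) v dx − v(5/3).
Compatibility check (pure Neumann): taking v ≡ 1 ∈ V gives 0 = ∫_0^5/3 f dx + (-1) − (0), i.e. ∫_0^5/3 f dx must equal u'(0) − u'(5/3) = 1. Indeed ∫_0^5/3 (-x^2 - x + 637/270) dx = 1, so the data are compatible. The solution is then unique only up to an additive constant (fix it e.g. by requiring ∫_0^5/3 u dx = 0).


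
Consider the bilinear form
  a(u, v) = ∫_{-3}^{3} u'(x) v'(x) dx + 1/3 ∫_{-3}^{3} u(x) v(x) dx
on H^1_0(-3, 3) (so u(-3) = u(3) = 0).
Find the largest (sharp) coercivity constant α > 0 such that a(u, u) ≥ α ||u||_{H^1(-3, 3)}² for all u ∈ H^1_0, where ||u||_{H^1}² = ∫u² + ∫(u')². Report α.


α = (π^2 + 12)/(π^2 + 36)

Coercivity of a(·,·) on H^1_0(-3, 3) means a(u, u) ≥ α ||u||_{H^1}² for every u ∈ H^1_0.
The interval has length L = 6, and Poincaré/coercivity depend only on L. Here a(u, u) = ∫(u')² + (1/3)·∫u².
Here 0 < c = 1/3 < 1. The condition a(u,u) ≥ α||u||_{H^1}² reads (1−α)∫(u')² ≥ (α−c)∫u². Any admissible α is ≤ 1 (rapidly oscillating u have ∫u²/∫(u')² → 0), and α = 1 would force 0 ≥ (1−c)∫u², impossible since c < 1; so 1−α > 0. By the sharp Poincaré inequality on H^1_0 of an interval of length L, ∫(u')² ≥ (π/L)²∫u² with equality for the first sine mode sin(π(x−x₀)/L) (x₀ the left endpoint), so the inequality holds for all u iff (1−α)(π/L)² ≥ α − c, i.e. α ≤ ((π/L)² + c)/((π/L)² + 1) = (1 + c(L/π)²)/(1 + (L/π)²). With (π/L)² = π^2/36 and c = 1/3, the largest admissible constant is α = ((π/L)² + c)/((π/L)² + 1).
Simplifying, α = (π^2 + 12)/(π^2 + 36).


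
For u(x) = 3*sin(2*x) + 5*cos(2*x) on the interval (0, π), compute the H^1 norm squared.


||u||_{H^1(0,π)}^2 = 85*π

u'(x) = -10*sin(2*x) + 6*cos(2*x).
Expand u² and (u')² and integrate term by term on (0, π), using: for integers n ≥ 1, ∫_0^π sin²(nx) dx = ∫_0^π cos²(nx) dx = π/2; for n ≠ n', ∫_0^π sin(nx)sin(n'x) dx = ∫_0^π cos(nx)cos(n'x) dx = 0; and by product-to-sum, ∫_0^π sin(nx)cos(n'x) dx = ½∫_0^π [sin((n+n')x) + sin((n−n')x)] dx, which is 0 when n+n' is even and 2n/(n²−n'²) when n+n' is odd (it need not vanish on (0, π)).
  u² squared terms: (3)²·∫sin(2x)² dx = 9·π/2 = 9*π/2;  (5)²·∫cos(2x)² dx = 25·π/2 = 25*π/2.
  u² cross terms: 2·(3)·(5)·∫sin(2x)·cos(2x) dx = 30·(0) = 0.
  So ∫_0^π u² dx = 9*π/2 + 25*π/2 + 0 = 17*π.
  (u')² squared terms: (-10)²·∫sin(2x)² dx = 100·π/2 = 50*π;  (6)²·∫cos(2x)² dx = 36·π/2 = 18*π.
  (u')² cross terms: 2·(-10)·(6)·∫sin(2x)·cos(2x) dx = -120·(0) = 0.
  So ∫_0^π (u')² dx = 50*π + 18*π + 0 = 68*π.
||u||_{H^1}^2 = (17*π) + (68*π) = 85*π.


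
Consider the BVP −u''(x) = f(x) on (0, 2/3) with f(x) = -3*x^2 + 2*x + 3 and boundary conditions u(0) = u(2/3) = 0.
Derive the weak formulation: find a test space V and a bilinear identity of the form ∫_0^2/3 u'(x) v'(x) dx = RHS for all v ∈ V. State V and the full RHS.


V = H^1_0(0, 2/3) (so v(0) = v(2/3) = 0); weak form: ∫_0^2/3 u'v' dx = ∫_0^2/3 (-3*x^2 + 2*x + 3) v dx for all v ∈ V.

Multiply both sides by a test function v and integrate from 0 to 2/3:
  ∫_0^2/3 −u''(x) v(x) dx = ∫_0^2/3 f(x) v(x) dx.
Integrate the LHS by parts once:
  ∫_0^2/3 −u'' v dx = −[u'(x) v(x)]_0^2/3 + ∫_0^2/3 u'(x) v'(x) dx.
Thus ∫_0^2/3 u'(x) v'(x) dx = ∫_0^2/3 f(x) v(x) dx + [u'(x) v(x)]_0^2/3.
Choose V so that boundary terms are either known or forced to vanish.
u is Dirichlet: u(0) = u(2/3) = 0. Let V = H^1_0(0, 2/3); then v(0) = v(2/3) = 0, and [u' v]_0^2/3 = 0.
Weak formulation: find u (satisfying any essential BC) such that ∫_0^2/3 u'(x) v'(x) dx = ∫_0^2/3 f v dx for all v ∈ V.
Substituting f(x) = -3*x^2 + 2*x + 3, the right-hand side is ∫_0^2/3 (-3*x^2 + 2*x + 3) v dx.


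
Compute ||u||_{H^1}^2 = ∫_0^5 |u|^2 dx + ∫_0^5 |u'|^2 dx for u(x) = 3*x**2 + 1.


||u||_{H^1}^2 = 7380

The H^1 norm (squared) on an interval (0, L) is
  ||u||_{H^1}^2 = ∫_0^L u(x)^2 dx + ∫_0^L u'(x)^2 dx.
Compute u'(x) = 6*x.
Then u(x)^2 = 9*x**4 + 6*x**2 + 1 and u'(x)^2 = 36*x**2.
Integrate each monomial from 0 to 5 using ∫_0^5 c·x^n dx = c·5^(n+1)/(n+1):
  ∫_0^5 u(x)^2 dx = ∫_0^5 (9*x^4 + 6*x^2 + 1) dx. Term by term:
    ∫_0^5 9*x^4 dx = 5625;  ∫_0^5 6*x^2 dx = 250;  ∫_0^5 1 dx = 5.
  Sum: 5625 + 250 + 5 = 5880.
  ∫_0^5 u'(x)^2 dx = ∫_0^5 (36*x^2) dx. Term by term:
    ∫_0^5 36*x^2 dx = 1500.
Adding: ||u||_{H^1}^2 = 5880 + 1500 = 7380.


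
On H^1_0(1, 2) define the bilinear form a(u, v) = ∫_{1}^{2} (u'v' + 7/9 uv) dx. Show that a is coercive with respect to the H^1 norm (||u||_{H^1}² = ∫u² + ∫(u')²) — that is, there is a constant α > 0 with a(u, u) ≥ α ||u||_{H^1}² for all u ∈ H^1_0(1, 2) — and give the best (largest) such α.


α = (7/9 + π^2)/(1 + π^2)

Coercivity of a(·,·) on H^1_0(1, 2) means a(u, u) ≥ α ||u||_{H^1}² for every u ∈ H^1_0.
The interval has length L = 1, and Poincaré/coercivity depend only on L. Here a(u, u) = ∫(u')² + (7/9)·∫u².
Here 0 < c = 7/9 < 1. The condition a(u,u) ≥ α||u||_{H^1}² reads (1−α)∫(u')² ≥ (α−c)∫u². Any admissible α is ≤ 1 (rapidly oscillating u have ∫u²/∫(u')² → 0), and α = 1 would force 0 ≥ (1−c)∫u², impossible since c < 1; so 1−α > 0. By the sharp Poincaré inequality on H^1_0 of an interval of length L, ∫(u')² ≥ (π/L)²∫u² with equality for the first sine mode sin(π(x−x₀)/L) (x₀ the left endpoint), so the inequality holds for all u iff (1−α)(π/L)² ≥ α − c, i.e. α ≤ ((π/L)² + c)/((π/L)² + 1) = (1 + c(L/π)²)/(1 + (L/π)²). With (π/L)² = π^2 and c = 7/9, the largest admissible constant is α = ((π/L)² + c)/((π/L)² + 1).
Simplifying, α = (7/9 + π^2)/(1 + π^2).


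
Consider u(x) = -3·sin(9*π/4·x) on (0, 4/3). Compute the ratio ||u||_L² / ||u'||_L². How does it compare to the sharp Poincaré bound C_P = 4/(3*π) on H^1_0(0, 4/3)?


||u||_L² / ||u'||_L² = 4/(9*π) < C_P = 4/(3*π).

u(x) = -3·sin(9*π/4·x), so u'(x) = -27*π*cos(9*π*x/4)/4.
Writing u(x) = A·sin(kπx/L) with A = -3 and k = 3, use ∫_0^L sin²(kπx/L) dx = L/2 and ∫_0^L cos²(kπx/L) dx = L/2.
u² = 9·sin²(9*π/4·x) and (u')² = 729*π^2/16·cos²(9*π/4·x), and each of sin², cos² integrates to L/2 = 2/3 over (0, 4/3).
∫_0^4/3 u² dx = 6, so ||u||_L² = sqrt(6).
∫_0^4/3 (u')² dx = 243*π^2/8, so ||u'||_L² = 9*sqrt(6)*π/4.
Ratio ||u||_L² / ||u'||_L² = 4/(9*π).
Sharp Poincaré constant on H^1_0(0, 4/3) is C_P = L/π = 4/(3*π), achieved by sin(3*π/4·x).
This is the k = 3 harmonic; the ratio L/(kπ) is strictly less than C_P = L/π, consistent with the sharp inequality ||u||_L² ≤ C_P ||u'||_L².


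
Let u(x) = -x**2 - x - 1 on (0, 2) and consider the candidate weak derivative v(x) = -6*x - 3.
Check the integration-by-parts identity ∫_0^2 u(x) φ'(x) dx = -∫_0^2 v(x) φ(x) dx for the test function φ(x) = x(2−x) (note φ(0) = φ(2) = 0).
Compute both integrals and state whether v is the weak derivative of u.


LHS = 4, RHS = 12. No, v is not the weak derivative of u.

u(x) = -x**2 - x - 1, classical derivative u'(x) = -2*x - 1.
φ(x) = x(2−x), so φ'(x) = 2 - 2*x.
Note φ(0) = φ(2) = 0, so the boundary term u·φ vanishes.
LHS = ∫_0^2 u(x) φ'(x) dx = ∫_0^2 (2*x^3 - 2) dx. Term by term:
  ∫_0^2 2*x^3 dx = 8;  ∫_0^2 -2 dx = -4.
Sum: 8 − 4 = 4.
So LHS = 4.
∫_0^2 v(x) φ(x) dx = ∫_0^2 (6*x^3 - 9*x^2 - 6*x) dx. Term by term:
  ∫_0^2 6*x^3 dx = 24;  ∫_0^2 -9*x^2 dx = -24;  ∫_0^2 -6*x dx = -12.
Sum: 24 − 24 − 12 = -12.
So RHS = -∫_0^2 v(x) φ(x) dx = 12.
LHS − RHS = -8 ≠ 0, so the identity fails.
(For a valid weak derivative the identity must hold for EVERY test function, in particular this one. The failure shows v is NOT the weak derivative of u.)
Correct weak derivative would be u'(x) = -2*x - 1.


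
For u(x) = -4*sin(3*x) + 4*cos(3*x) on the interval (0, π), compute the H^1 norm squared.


||u||_{H^1(0,π)}^2 = 160*π

u'(x) = -12*sin(3*x) - 12*cos(3*x).
Expand u² and (u')² and integrate term by term on (0, π), using: for integers n ≥ 1, ∫_0^π sin²(nx) dx = ∫_0^π cos²(nx) dx = π/2; for n ≠ n', ∫_0^π sin(nx)sin(n'x) dx = ∫_0^π cos(nx)cos(n'x) dx = 0; and by product-to-sum, ∫_0^π sin(nx)cos(n'x) dx = ½∫_0^π [sin((n+n')x) + sin((n−n')x)] dx, which is 0 when n+n' is even and 2n/(n²−n'²) when n+n' is odd (it need not vanish on (0, π)).
  u² squared terms: (-4)²·∫sin(3x)² dx = 16·π/2 = 8*π;  (4)²·∫cos(3x)² dx = 16·π/2 = 8*π.
  u² cross terms: 2·(-4)·(4)·∫sin(3x)·cos(3x) dx = -32·(0) = 0.
  So ∫_0^π u² dx = 8*π + 8*π + 0 = 16*π.
  (u')² squared terms: (-12)²·∫cos(3x)² dx = 144·π/2 = 72*π;  (-12)²·∫sin(3x)² dx = 144·π/2 = 72*π.
  (u')² cross terms: 2·(-12)·(-12)·∫cos(3x)·sin(3x) dx = 288·(0) = 0.
  So ∫_0^π (u')² dx = 72*π + 72*π + 0 = 144*π.
||u||_{H^1}^2 = (16*π) + (144*π) = 160*π.


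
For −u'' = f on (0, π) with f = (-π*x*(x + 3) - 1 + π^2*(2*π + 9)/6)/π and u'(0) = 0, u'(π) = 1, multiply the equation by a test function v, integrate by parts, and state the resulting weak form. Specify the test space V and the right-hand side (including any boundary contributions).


V = H^1(0, π) (v unrestricted at boundary; u is determined up to an additive constant); weak form: ∫_0^π u'v' dx = ∫_0^π ((-π*x*(x + 3) - 1 + π^2*(2*π + 9)/6)/π) v dx + v(π) for all v ∈ V.

Multiply both sides by a test function v and integrate from 0 to π:
  ∫_0^π −u''(x) v(x) dx = ∫_0^π f(x) v(x) dx.
Integrate the LHS by parts once:
  ∫_0^π −u'' v dx = −[u'(x) v(x)]_0^π + ∫_0^π u'(x) v'(x) dx.
Thus ∫_0^π u'(x) v'(x) dx = ∫_0^π f(x) v(x) dx + [u'(x) v(x)]_0^π.
Choose V so that boundary terms are either known or forced to vanish.
u has inhomogeneous Neumann u'(0) = 0, u'(π) = 1. [u' v]_0^π = (1)·v(π) − (0)·v(0) = v(π). Take V = H^1(0, π); boundary term becomes part of RHS.
Weak formulation: find u (satisfying any essential BC) such that ∫_0^π u'(x) v'(x) dx = ∫_0^π f v dx + v(π) for all v ∈ V (Neumann data are natural BCs: they enter the RHS as boundary terms).
Substituting f(x) = (-π*x*(x + 3) - 1 + π^2*(2*π + 9)/6)/π, the right-hand side is ∫_0^π ((-π*x*(x + 3) - 1 + π^2*(2*π + 9)/6)/π) v dx + v(π).
Compatibility check (pure Neumann): taking v ≡ 1 ∈ V gives 0 = ∫_0^π f dx + (1) − (0), i.e. ∫_0^π f dx must equal u'(0) − u'(π) = -1. Indeed ∫_0^π ((-π*x*(x + 3) - 1 + π^2*(2*π + 9)/6)/π) dx = -1, so the data are compatible. The solution is then unique only up to an additive constant (fix it e.g. by requiring ∫_0^π u dx = 0).


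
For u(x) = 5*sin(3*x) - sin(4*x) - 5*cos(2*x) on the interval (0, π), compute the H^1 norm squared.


||u||_{H^1(0,π)}^2 = -300 + 196*π

u'(x) = 10*sin(2*x) + 15*cos(3*x) - 4*cos(4*x).
Expand u² and (u')² and integrate term by term on (0, π), using: for integers n ≥ 1, ∫_0^π sin²(nx) dx = ∫_0^π cos²(nx) dx = π/2; for n ≠ n', ∫_0^π sin(nx)sin(n'x) dx = ∫_0^π cos(nx)cos(n'x) dx = 0; and by product-to-sum, ∫_0^π sin(nx)cos(n'x) dx = ½∫_0^π [sin((n+n')x) + sin((n−n')x)] dx, which is 0 when n+n' is even and 2n/(n²−n'²) when n+n' is odd (it need not vanish on (0, π)).
  u² squared terms: (-1)²·∫sin(4x)² dx = 1·π/2 = π/2;  (-5)²·∫cos(2x)² dx = 25·π/2 = 25*π/2;  (5)²·∫sin(3x)² dx = 25·π/2 = 25*π/2.
  u² cross terms: 2·(-1)·(-5)·∫sin(4x)·cos(2x) dx = 10·(0) = 0;  2·(-1)·(5)·∫sin(4x)·sin(3x) dx = -10·(0) = 0;  2·(-5)·(5)·∫cos(2x)·sin(3x) dx = -50·(6/5) = -60.
  So ∫_0^π u² dx = π/2 + 25*π/2 + 25*π/2 + 0 + 0 − 60 = -60 + 51*π/2.
  (u')² squared terms: (-4)²·∫cos(4x)² dx = 16·π/2 = 8*π;  (10)²·∫sin(2x)² dx = 100·π/2 = 50*π;  (15)²·∫cos(3x)² dx = 225·π/2 = 225*π/2.
  (u')² cross terms: 2·(-4)·(10)·∫cos(4x)·sin(2x) dx = -80·(0) = 0;  2·(-4)·(15)·∫cos(4x)·cos(3x) dx = -120·(0) = 0;  2·(10)·(15)·∫sin(2x)·cos(3x) dx = 300·(-4/5) = -240.
  So ∫_0^π (u')² dx = 8*π + 50*π + 225*π/2 + 0 + 0 − 240 = -240 + 341*π/2.
||u||_{H^1}^2 = (-60 + 51*π/2) + (-240 + 341*π/2) = -300 + 196*π.


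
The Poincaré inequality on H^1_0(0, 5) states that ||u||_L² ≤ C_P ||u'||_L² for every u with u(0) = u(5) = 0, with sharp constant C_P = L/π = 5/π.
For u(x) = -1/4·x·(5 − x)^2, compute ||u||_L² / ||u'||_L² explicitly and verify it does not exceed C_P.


||u||_L² / ||u'||_L² = 5*sqrt(14)/14 < C_P = 5/π.

u(x) = -1/4·x·(5 − x)^2, so u'(x) = (5 - 3*x)*(x - 5)/4.
u(x) = -1/4·x·(5 − x)^2 vanishes at x = 0 and x = 5, so u ∈ H^1_0(0, 5). Differentiate via the product rule and integrate the resulting polynomials term by term.
  ∫_0^5 u² dx = ∫_0^5 (x^6/16 - 5*x^5/4 + 75*x^4/8 - 125*x^3/4 + 625*x^2/16) dx. Term by term:
    ∫_0^5 x^6/16 dx = 78125/112;  ∫_0^5 -5*x^5/4 dx = -78125/24;  ∫_0^5 75*x^4/8 dx = 46875/8;
    ∫_0^5 -125*x^3/4 dx = -78125/16;  ∫_0^5 625*x^2/16 dx = 78125/48.
  Sum: 78125/112 − 78125/24 + 46875/8 − 78125/16 + 78125/48 = 15625/336.
  ∫_0^5 (u')² dx = ∫_0^5 (9*x^4/16 - 15*x^3/2 + 275*x^2/8 - 125*x/2 + 625/16) dx. Term by term:
    ∫_0^5 9*x^4/16 dx = 5625/16;  ∫_0^5 -15*x^3/2 dx = -9375/8;  ∫_0^5 275*x^2/8 dx = 34375/24;
    ∫_0^5 -125*x/2 dx = -3125/4;  ∫_0^5 625/16 dx = 3125/16.
  Sum: 5625/16 − 9375/8 + 34375/24 − 3125/4 + 3125/16 = 625/24.
∫_0^5 u² dx = 15625/336, so ||u||_L² = 125*sqrt(21)/84.
∫_0^5 (u')² dx = 625/24, so ||u'||_L² = 25*sqrt(6)/12.
Ratio ||u||_L² / ||u'||_L² = 5*sqrt(14)/14.
Sharp Poincaré constant on H^1_0(0, 5) is C_P = L/π = 5/π, achieved by sin(π/5·x).
A polynomial bump cannot attain the sharp Poincaré constant (only the first sine eigenfunction does), so the ratio is strictly less than C_P, consistent with ||u||_L² ≤ C_P ||u'||_L².
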